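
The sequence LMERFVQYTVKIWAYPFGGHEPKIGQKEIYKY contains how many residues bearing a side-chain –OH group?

5

Serine (S), threonine (T), and tyrosine (Y) each carry a hydroxyl group on the side chain.
Matching residues: Y8, T9, Y15, Y30, Y32.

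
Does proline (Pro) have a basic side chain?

No

The basic amino acids are Lys (K), Arg (R), and His (H).
Proline is not in this group.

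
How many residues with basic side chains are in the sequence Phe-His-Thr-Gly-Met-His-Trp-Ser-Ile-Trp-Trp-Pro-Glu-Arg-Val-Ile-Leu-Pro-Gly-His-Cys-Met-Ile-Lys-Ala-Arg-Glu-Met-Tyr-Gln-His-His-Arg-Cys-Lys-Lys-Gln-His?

Lysine (K), arginine (R), and histidine (H) have basic, nitrogen-containing side chains.
Matching residues: His2, His6, Arg14, His20, Lys24, Arg26, His31, His32, Arg33, Lys35, Lys36, His38.

12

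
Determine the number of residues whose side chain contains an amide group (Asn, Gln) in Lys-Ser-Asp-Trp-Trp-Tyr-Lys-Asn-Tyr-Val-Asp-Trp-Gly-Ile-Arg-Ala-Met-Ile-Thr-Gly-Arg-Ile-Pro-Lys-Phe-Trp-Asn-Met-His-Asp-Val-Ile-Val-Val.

Matching residues: Asn8, Asn27.

2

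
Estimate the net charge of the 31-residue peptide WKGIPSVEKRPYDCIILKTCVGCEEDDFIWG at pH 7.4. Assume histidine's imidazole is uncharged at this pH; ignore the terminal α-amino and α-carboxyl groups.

-2

The side chains ionized at physiological pH are Lys/Arg (+1) and Asp/Glu (−1); with His treated as neutral, nothing else contributes.
Positive (K, R): K2, K9, R10, K18 → +4.
Negative (D, E): E8, D13, E24, E25, D26, D27 → −6.
Net charge = (+4) + (−6) = −2.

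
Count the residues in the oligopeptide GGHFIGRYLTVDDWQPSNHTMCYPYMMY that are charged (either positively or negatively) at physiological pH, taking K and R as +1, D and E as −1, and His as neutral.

Charged side chains at pH ~7.4: K, R (positive); D, E (negative).
Matching residues: R7, D12, D13.

3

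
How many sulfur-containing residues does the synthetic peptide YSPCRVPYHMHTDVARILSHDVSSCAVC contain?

4

Cysteine (C, thiol) and methionine (M, thioether) are the two sulfur-containing amino acids.
Matching residues: C4, M10, C25, C28.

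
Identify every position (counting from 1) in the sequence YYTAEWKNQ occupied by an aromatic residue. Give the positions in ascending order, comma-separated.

The aromatic amino acids are Phe (F, benzyl), Trp (W, indole), and Tyr (Y, phenol).
Matching residues: Y1, Y2, W6.

1, 2, 6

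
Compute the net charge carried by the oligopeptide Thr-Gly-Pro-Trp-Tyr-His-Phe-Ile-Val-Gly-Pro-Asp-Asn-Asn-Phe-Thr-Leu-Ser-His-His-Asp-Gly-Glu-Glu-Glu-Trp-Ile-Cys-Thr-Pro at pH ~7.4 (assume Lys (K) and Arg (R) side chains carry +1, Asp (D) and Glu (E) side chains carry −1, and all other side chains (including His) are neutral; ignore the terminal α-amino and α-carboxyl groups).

Positive (K, R): none → +0.
Negative (D, E): Asp12, Asp21, Glu23, Glu24, Glu25 → −5.
Net charge = (+0) + (−5) = −5.

-5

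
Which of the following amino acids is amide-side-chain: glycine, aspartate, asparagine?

asparagine

The amide-side-chain residues are Asn (N) and Gln (Q).
Of the listed options, only asparagine belongs to this group.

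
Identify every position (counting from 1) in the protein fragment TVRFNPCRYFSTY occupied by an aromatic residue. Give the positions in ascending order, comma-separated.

The aromatic amino acids are Phe (F, benzyl), Trp (W, indole), and Tyr (Y, phenol).
Matching residues: F4, Y9, F10, Y13.

4, 9, 10, 13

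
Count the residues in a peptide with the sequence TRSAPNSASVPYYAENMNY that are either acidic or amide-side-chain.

4

Acidic: D, E. Amide-side-chain: N, Q.
Acidic residues here: E15 (1).
Amide-side-chain residues here: N6, N16, N18 (3).
The two groups share no amino acid, so total = 1 + 3 = 4.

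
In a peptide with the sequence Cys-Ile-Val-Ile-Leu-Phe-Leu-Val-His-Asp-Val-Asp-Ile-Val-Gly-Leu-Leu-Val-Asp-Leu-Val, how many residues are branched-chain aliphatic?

V, L, and I make up the branched-chain aliphatic group.
Matching residues: Ile2, Val3, Ile4, Leu5, Leu7, Val8, Val11, Ile13, Val14, Leu16, Leu17, Val18, Leu20, Val21.

14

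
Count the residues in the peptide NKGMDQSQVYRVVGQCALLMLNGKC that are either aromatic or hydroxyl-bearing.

Aromatic: F, W, Y. Hydroxyl-bearing: S, T, Y.
Aromatic residues here: Y10 (1).
Hydroxyl-bearing residues here: S7, Y10 (2).
Y is in both groups, so the 1 Y residue must not be double-counted.
Total = 1 + 2 − 1 = 2.

2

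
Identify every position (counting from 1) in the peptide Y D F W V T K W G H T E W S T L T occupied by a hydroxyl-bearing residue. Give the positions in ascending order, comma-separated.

1, 6, 11, 14, 15, 17

Serine (S), threonine (T), and tyrosine (Y) each carry a hydroxyl group on the side chain.
Matching residues: Y1, T6, T11, S14, T15, T17.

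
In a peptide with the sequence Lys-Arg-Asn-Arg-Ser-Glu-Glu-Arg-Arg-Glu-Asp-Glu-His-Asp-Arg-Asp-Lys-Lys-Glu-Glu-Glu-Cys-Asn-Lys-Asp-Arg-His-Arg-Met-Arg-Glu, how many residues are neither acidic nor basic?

Acidic: D, E. Basic: K, R, H. All other residues are neither.
Matching residues: Asn3, Ser5, Cys22, Asn23, Met29.

5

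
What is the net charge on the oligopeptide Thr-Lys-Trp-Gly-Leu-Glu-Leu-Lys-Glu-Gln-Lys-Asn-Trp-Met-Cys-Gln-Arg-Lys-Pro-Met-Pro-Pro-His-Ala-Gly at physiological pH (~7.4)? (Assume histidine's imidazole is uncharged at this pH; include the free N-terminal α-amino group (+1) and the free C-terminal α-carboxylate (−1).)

+3

At pH ~7.4 the Lys and Arg side chains are protonated (+1), the Asp and Glu side chains are deprotonated (−1), and with His taken as neutral all other side chains carry no charge.
Positive (K, R): Lys2, Lys8, Lys11, Arg17, Lys18 → +5.
Negative (D, E): Glu6, Glu9 → −2.
The N-terminus (+1) and C-terminus (−1) cancel.
Net charge = (+5) + (−2) = +3.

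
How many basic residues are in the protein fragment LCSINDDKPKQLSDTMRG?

3

K, R, and H are the three residues with basic side chains (ε-amine, guanidinium, and imidazole respectively).
Matching residues: K8, K10, R17.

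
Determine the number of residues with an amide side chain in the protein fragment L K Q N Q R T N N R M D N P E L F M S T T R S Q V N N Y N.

Only N (asparagine) and Q (glutamine) carry a side-chain carboxamide.
Matching residues: Q3, N4, Q5, N8, N9, N13, Q24, N26, N27, N29.

10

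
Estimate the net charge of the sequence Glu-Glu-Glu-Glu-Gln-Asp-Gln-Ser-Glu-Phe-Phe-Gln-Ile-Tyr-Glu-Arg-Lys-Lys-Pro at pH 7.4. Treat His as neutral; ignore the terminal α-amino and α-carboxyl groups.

The side chains ionized at physiological pH are Lys/Arg (+1) and Asp/Glu (−1); with His treated as neutral, nothing else contributes.
Positive (K, R): Arg16, Lys17, Lys18 → +3.
Negative (D, E): Glu1, Glu2, Glu3, Glu4, Asp6, Glu9, Glu15 → −7.
Net charge = (+3) + (−7) = −4.

-4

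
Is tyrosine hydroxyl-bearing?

Serine (S), threonine (T), and tyrosine (Y) each carry a hydroxyl group on the side chain.
Tyrosine is in this group.

Yes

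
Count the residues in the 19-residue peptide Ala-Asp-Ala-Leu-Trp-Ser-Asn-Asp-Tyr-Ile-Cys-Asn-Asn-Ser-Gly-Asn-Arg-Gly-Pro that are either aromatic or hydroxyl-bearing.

Aromatic: F, W, Y. Hydroxyl-bearing: S, T, Y.
Aromatic residues here: Trp5, Tyr9 (2).
Hydroxyl-bearing residues here: Ser6, Tyr9, Ser14 (3).
Y is in both groups, so the 1 Y residue must not be double-counted.
Total = 2 + 3 − 1 = 4.

4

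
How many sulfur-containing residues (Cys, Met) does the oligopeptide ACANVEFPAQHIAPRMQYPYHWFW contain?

Matching residues: C2, M16.

2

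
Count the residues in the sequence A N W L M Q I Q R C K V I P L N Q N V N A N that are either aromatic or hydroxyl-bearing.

1

Aromatic: F, W, Y. Hydroxyl-bearing: S, T, Y.
Aromatic residues here: W3 (1).
Hydroxyl-bearing residues here: none (0).
(Y belongs to both groups, but none appear in this sequence.) Total = 1 + 0 = 1.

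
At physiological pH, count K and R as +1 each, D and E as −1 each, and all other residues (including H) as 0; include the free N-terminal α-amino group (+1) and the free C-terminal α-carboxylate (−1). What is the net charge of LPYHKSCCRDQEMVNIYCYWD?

Positive (K, R): K5, R9 → +2.
Negative (D, E): D10, E12, D21 → −3.
The N-terminus (+1) and C-terminus (−1) cancel.
Net charge = (+2) + (−3) = −1.

-1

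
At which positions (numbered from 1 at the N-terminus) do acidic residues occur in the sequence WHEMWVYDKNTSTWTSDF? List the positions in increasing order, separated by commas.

The acidic residues are Asp (D) and Glu (E), whose side chains end in a carboxylate group.
Matching residues: E3, D8, D17.

3, 8, 17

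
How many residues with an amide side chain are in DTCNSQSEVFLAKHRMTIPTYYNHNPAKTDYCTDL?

Only N (asparagine) and Q (glutamine) carry a side-chain carboxamide.
Matching residues: N4, Q6, N23, N25.

4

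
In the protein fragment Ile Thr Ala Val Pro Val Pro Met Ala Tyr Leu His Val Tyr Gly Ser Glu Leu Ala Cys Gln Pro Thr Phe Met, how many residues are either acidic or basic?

2

Acidic: D, E. Basic: H, K, R.
Acidic residues here: Glu17 (1).
Basic residues here: His12 (1).
The two groups share no amino acid, so total = 1 + 1 = 2.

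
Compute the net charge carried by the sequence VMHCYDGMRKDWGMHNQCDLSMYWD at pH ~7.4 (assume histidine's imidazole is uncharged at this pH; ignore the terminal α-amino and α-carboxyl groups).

-2

Near pH 7.4, K and R contribute +1 each, D and E contribute −1 each, and every other side chain (His included, as stated) is uncharged.
Positive (K, R): R9, K10 → +2.
Negative (D, E): D6, D11, D19, D25 → −4.
Net charge = (+2) + (−4) = −2.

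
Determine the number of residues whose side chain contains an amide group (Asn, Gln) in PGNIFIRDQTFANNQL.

5

Matching residues: N3, Q9, N13, N14, Q15.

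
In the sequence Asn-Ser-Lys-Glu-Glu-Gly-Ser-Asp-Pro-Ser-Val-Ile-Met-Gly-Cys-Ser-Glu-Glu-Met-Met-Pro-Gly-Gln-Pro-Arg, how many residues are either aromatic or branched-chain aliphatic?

2

Aromatic: F, W, Y. Branched-chain aliphatic: I, L, V.
Aromatic residues here: none (0).
Branched-chain aliphatic residues here: Val11, Ile12 (2).
The two groups share no amino acid, so total = 0 + 2 = 2.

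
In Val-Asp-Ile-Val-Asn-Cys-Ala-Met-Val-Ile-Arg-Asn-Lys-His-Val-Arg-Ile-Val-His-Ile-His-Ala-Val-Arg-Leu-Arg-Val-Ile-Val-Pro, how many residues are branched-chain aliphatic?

14

The BCAAs are Val, Leu, and Ile — aliphatic side chains with a branch point.
Matching residues: Val1, Ile3, Val4, Val9, Ile10, Val15, Ile17, Val18, Ile20, Val23, Leu25, Val27, Ile28, Val29.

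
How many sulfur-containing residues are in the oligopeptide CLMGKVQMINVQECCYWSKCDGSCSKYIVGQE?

Cysteine (C, thiol) and methionine (M, thioether) are the two sulfur-containing amino acids.
Matching residues: C1, M3, M8, C14, C15, C20, C24.

7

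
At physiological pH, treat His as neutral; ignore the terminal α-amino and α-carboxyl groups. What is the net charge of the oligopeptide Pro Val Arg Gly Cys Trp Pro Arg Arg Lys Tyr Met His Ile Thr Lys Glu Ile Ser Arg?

Near pH 7.4, K and R contribute +1 each, D and E contribute −1 each, and every other side chain (His included, as stated) is uncharged.
Positive (K, R): Arg3, Arg8, Arg9, Lys10, Lys16, Arg20 → +6.
Negative (D, E): Glu17 → −1.
Net charge = (+6) + (−1) = +5.

+5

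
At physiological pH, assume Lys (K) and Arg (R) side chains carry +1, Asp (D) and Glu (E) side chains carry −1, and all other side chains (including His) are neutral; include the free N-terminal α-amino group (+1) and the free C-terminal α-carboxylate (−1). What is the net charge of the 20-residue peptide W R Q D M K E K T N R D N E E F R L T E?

-1

Positive (K, R): R2, K6, K8, R11, R17 → +5.
Negative (D, E): D4, E7, D12, E14, E15, E20 → −6.
The N-terminus (+1) and C-terminus (−1) cancel.
Net charge = (+5) + (−6) = −1.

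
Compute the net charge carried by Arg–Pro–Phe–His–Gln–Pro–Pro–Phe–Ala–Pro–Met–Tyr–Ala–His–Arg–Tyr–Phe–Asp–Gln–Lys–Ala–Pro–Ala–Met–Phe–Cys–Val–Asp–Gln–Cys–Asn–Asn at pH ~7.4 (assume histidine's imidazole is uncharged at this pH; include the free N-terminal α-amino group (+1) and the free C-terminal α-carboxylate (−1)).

Near pH 7.4, K and R contribute +1 each, D and E contribute −1 each, and every other side chain (His included, as stated) is uncharged.
Positive (K, R): Arg1, Arg15, Lys20 → +3.
Negative (D, E): Asp18, Asp28 → −2.
The N-terminus (+1) and C-terminus (−1) cancel.
Net charge = (+3) + (−2) = +1.

+1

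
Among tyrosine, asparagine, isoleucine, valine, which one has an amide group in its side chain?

Asparagine (N) and glutamine (Q) have uncharged amide side chains.
Of the listed options, only asparagine belongs to this group.

asparagine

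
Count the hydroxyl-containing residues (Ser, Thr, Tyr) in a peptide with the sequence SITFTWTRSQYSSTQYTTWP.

12

Matching residues: S1, T3, T5, T7, S9, Y11, S12, S13, T14, Y16, T17, T18.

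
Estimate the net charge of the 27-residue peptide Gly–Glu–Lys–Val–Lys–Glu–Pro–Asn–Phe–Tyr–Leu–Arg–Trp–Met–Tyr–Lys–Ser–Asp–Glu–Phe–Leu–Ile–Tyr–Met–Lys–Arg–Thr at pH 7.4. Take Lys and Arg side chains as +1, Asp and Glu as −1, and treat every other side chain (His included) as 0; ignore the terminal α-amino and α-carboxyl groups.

+2

Positive (K, R): Lys3, Lys5, Arg12, Lys16, Lys25, Arg26 → +6.
Negative (D, E): Glu2, Glu6, Asp18, Glu19 → −4.
Net charge = (+6) + (−4) = +2.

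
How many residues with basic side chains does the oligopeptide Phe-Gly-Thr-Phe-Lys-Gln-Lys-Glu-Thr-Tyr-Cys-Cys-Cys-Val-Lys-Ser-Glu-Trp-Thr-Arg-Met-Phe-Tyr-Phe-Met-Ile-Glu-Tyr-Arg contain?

5

The basic amino acids are Lys (K), Arg (R), and His (H).
Matching residues: Lys5, Lys7, Lys15, Arg20, Arg29.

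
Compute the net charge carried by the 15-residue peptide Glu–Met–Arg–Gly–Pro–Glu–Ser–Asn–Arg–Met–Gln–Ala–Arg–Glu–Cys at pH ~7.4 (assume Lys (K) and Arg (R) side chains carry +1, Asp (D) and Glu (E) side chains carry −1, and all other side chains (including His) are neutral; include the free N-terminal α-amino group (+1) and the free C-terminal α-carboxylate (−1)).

0

Positive (K, R): Arg3, Arg9, Arg13 → +3.
Negative (D, E): Glu1, Glu6, Glu14 → −3.
The N-terminus (+1) and C-terminus (−1) cancel.
Net charge = (+3) + (−3) = 0.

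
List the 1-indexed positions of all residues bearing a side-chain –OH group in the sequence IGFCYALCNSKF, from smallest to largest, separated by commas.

S, T, and Y are the three residues with a side-chain hydroxyl.
Matching residues: Y5, S10.

5, 10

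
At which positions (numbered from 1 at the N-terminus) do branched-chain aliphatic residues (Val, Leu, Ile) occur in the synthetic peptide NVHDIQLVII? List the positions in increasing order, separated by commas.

Matching residues: V2, I5, L7, V8, I9, I10.

2, 5, 7, 8, 9, 10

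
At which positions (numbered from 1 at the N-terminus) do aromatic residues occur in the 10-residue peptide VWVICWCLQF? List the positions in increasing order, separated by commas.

The aromatic amino acids are Phe (F, benzyl), Trp (W, indole), and Tyr (Y, phenol).
Matching residues: W2, W6, F10.

2, 6, 10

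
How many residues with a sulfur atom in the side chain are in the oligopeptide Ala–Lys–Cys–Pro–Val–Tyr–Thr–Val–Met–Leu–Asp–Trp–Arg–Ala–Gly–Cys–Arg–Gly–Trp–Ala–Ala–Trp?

The sulfur-bearing residues are cysteine (–SH) and methionine (–S–CH₃).
Matching residues: Cys3, Met9, Cys16.

3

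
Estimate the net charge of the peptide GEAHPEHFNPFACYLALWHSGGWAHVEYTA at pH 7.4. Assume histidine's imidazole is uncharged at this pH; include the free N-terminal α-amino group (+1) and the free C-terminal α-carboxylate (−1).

At pH ~7.4 the Lys and Arg side chains are protonated (+1), the Asp and Glu side chains are deprotonated (−1), and with His taken as neutral all other side chains carry no charge.
Positive (K, R): none → +0.
Negative (D, E): E2, E6, E27 → −3.
The N-terminus (+1) and C-terminus (−1) cancel.
Net charge = (+0) + (−3) = −3.

-3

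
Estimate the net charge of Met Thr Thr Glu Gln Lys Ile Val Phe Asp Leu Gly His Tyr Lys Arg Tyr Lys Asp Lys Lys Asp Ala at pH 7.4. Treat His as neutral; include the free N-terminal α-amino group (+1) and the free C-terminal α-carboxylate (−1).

+2

At pH ~7.4 the Lys and Arg side chains are protonated (+1), the Asp and Glu side chains are deprotonated (−1), and with His taken as neutral all other side chains carry no charge.
Positive (K, R): Lys6, Lys15, Arg16, Lys18, Lys20, Lys21 → +6.
Negative (D, E): Glu4, Asp10, Asp19, Asp22 → −4.
The N-terminus (+1) and C-terminus (−1) cancel.
Net charge = (+6) + (−4) = +2.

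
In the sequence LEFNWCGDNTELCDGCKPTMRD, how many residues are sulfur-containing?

4

The sulfur-bearing residues are cysteine (–SH) and methionine (–S–CH₃).
Matching residues: C6, C13, C16, M20.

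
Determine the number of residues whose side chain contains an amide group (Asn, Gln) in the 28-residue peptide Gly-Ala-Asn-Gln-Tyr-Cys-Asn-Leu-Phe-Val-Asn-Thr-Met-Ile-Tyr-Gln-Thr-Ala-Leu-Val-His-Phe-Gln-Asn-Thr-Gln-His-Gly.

Matching residues: Asn3, Gln4, Asn7, Asn11, Gln16, Gln23, Asn24, Gln26.

8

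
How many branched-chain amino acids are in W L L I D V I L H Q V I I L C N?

V, L, and I make up the branched-chain aliphatic group.
Matching residues: L2, L3, I4, V6, I7, L8, V11, I12, I13, L14.

10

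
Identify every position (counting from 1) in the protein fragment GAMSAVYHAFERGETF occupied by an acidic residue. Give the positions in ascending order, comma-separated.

11, 14

Only D (aspartate) and E (glutamate) carry a side-chain carboxylic acid.
Matching residues: E11, E14.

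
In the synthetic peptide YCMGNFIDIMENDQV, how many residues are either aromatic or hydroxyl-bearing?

Aromatic: F, W, Y. Hydroxyl-bearing: S, T, Y.
Aromatic residues here: Y1, F6 (2).
Hydroxyl-bearing residues here: Y1 (1).
Y is in both groups, so the 1 Y residue must not be double-counted.
Total = 2 + 1 − 1 = 2.

2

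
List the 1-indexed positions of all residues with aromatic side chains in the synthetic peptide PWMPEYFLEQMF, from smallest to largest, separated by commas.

F, W, and Y each carry an aromatic ring on the side chain.
Matching residues: W2, Y6, F7, F12.

2, 6, 7, 12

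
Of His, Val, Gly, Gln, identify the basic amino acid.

His

The basic amino acids are Lys (K), Arg (R), and His (H).
Of the listed options, only His belongs to this group.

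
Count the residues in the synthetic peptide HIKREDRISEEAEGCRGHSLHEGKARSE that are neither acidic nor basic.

Acidic: D, E. Basic: K, R, H. All other residues are neither.
Matching residues: I2, I8, S9, A12, G14, C15, G17, S19, L20, G23, A25, S27.

12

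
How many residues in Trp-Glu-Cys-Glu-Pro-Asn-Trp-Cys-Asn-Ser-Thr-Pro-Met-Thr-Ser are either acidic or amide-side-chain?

Acidic: D, E. Amide-side-chain: N, Q.
Acidic residues here: Glu2, Glu4 (2).
Amide-side-chain residues here: Asn6, Asn9 (2).
The two groups share no amino acid, so total = 2 + 2 = 4.

4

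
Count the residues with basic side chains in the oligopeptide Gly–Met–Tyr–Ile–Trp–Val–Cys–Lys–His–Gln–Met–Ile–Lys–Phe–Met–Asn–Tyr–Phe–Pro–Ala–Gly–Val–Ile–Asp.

3

The basic amino acids are Lys (K), Arg (R), and His (H).
Matching residues: Lys8, His9, Lys13.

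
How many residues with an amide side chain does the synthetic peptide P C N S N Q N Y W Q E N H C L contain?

6

Asparagine (N) and glutamine (Q) have uncharged amide side chains.
Matching residues: N3, N5, Q6, N7, Q10, N12.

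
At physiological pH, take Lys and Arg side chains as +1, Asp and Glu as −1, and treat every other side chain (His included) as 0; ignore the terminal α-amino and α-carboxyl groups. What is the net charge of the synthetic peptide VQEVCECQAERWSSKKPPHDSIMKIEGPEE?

-3

Positive (K, R): R11, K15, K16, K24 → +4.
Negative (D, E): E3, E6, E10, D20, E26, E29, E30 → −7.
Net charge = (+4) + (−7) = −3.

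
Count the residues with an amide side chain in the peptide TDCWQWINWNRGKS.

3

Asparagine (N) and glutamine (Q) have uncharged amide side chains.
Matching residues: Q5, N8, N10.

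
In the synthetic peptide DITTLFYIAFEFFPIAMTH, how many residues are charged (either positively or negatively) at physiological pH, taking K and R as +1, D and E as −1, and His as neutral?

2

Charged side chains at pH ~7.4: K, R (positive); D, E (negative).
Matching residues: D1, E11.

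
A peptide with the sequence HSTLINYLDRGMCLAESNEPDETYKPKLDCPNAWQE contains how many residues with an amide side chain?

The amide-side-chain residues are Asn (N) and Gln (Q).
Matching residues: N6, N18, N32, Q35.

4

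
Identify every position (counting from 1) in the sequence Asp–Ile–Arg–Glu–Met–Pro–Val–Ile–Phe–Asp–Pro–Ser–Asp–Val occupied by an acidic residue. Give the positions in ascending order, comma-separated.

1, 4, 10, 13

Only D (aspartate) and E (glutamate) carry a side-chain carboxylic acid.
Matching residues: Asp1, Glu4, Asp10, Asp13.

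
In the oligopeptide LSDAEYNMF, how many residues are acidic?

2

The acidic residues are Asp (D) and Glu (E), whose side chains end in a carboxylate group.
Matching residues: D3, E5.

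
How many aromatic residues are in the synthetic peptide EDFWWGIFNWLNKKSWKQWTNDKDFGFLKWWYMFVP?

F, W, and Y each carry an aromatic ring on the side chain.
Matching residues: F3, W4, W5, F8, W10, W16, W19, F25, F27, W30, W31, Y32, F34.

13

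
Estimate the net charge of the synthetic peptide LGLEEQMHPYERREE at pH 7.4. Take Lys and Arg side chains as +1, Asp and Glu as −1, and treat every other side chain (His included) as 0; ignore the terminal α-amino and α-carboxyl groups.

-3

Positive (K, R): R12, R13 → +2.
Negative (D, E): E4, E5, E11, E14, E15 → −5.
Net charge = (+2) + (−5) = −3.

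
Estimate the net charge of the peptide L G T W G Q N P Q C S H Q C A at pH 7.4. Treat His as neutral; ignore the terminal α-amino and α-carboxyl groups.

0

Near pH 7.4, K and R contribute +1 each, D and E contribute −1 each, and every other side chain (His included, as stated) is uncharged.
Positive (K, R): none → +0.
Negative (D, E): none → −0.
Net charge = (+0) + (−0) = 0.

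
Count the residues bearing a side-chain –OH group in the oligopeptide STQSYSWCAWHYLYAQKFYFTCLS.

10

S, T, and Y are the three residues with a side-chain hydroxyl.
Matching residues: S1, T2, S4, Y5, S6, Y12, Y14, Y19, T21, S24.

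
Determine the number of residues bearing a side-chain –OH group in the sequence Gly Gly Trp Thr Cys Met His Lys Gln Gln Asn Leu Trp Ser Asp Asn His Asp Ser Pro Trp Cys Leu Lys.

3

The –OH-bearing residues are Ser, Thr (aliphatic alcohols), and Tyr (phenol).
Matching residues: Thr4, Ser14, Ser19.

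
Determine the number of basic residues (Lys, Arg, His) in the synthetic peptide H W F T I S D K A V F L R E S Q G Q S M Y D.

3

Matching residues: H1, K8, R13.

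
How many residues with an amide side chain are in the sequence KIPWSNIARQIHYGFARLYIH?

2

Asparagine (N) and glutamine (Q) have uncharged amide side chains.
Matching residues: N6, Q10.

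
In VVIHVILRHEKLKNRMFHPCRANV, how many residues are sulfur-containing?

Cysteine (C, thiol) and methionine (M, thioether) are the two sulfur-containing amino acids.
Matching residues: M16, C20.

2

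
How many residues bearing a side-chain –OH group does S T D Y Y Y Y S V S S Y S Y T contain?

13

Serine (S), threonine (T), and tyrosine (Y) each carry a hydroxyl group on the side chain.
Matching residues: S1, T2, Y4, Y5, Y6, Y7, S8, S10, S11, Y12, S13, Y14, T15.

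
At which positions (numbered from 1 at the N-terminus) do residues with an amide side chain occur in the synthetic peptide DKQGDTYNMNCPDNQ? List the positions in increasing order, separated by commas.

3, 8, 10, 14, 15

The amide-side-chain residues are Asn (N) and Gln (Q).
Matching residues: Q3, N8, N10, N14, Q15.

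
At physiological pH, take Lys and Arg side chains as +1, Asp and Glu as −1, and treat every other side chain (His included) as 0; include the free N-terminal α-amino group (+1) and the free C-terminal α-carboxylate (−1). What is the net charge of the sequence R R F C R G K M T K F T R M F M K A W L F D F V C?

Positive (K, R): R1, R2, R5, K7, K10, R13, K17 → +7.
Negative (D, E): D22 → −1.
The N-terminus (+1) and C-terminus (−1) cancel.
Net charge = (+7) + (−1) = +6.

+6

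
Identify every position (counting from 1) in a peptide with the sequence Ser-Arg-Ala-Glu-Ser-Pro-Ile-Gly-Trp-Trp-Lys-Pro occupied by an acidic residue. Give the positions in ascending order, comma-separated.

4

The acidic residues are Asp (D) and Glu (E), whose side chains end in a carboxylate group.
Matching residues: Glu4.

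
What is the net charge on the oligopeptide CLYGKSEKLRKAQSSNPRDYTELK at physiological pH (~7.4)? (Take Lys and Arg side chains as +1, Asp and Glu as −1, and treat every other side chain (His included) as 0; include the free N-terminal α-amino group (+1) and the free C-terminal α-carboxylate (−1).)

+3

Positive (K, R): K5, K8, R10, K11, R18, K24 → +6.
Negative (D, E): E7, D19, E22 → −3.
The N-terminus (+1) and C-terminus (−1) cancel.
Net charge = (+6) + (−3) = +3.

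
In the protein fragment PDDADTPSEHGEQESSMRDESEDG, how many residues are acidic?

10

Aspartate (D) and glutamate (E) have carboxylic-acid side chains and are the acidic amino acids.
Matching residues: D2, D3, D5, E9, E12, E14, D19, E20, E22, D23.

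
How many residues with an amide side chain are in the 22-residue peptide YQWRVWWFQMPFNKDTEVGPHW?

3

The amide-side-chain residues are Asn (N) and Gln (Q).
Matching residues: Q2, Q9, N13.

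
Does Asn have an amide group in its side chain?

Only N (asparagine) and Q (glutamine) carry a side-chain carboxamide.
Asparagine is in this group.

Yes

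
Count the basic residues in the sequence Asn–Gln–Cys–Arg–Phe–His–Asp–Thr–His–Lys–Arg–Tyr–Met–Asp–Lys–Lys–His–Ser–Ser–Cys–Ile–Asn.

8

K, R, and H are the three residues with basic side chains (ε-amine, guanidinium, and imidazole respectively).
Matching residues: Arg4, His6, His9, Lys10, Arg11, Lys15, Lys16, His17.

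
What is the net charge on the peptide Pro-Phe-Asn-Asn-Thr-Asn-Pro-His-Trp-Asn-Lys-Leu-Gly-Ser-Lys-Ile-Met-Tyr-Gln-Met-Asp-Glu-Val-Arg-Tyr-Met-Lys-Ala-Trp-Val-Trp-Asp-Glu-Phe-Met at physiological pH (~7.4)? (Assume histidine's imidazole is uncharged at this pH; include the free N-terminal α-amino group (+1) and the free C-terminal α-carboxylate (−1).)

0

Near pH 7.4, K and R contribute +1 each, D and E contribute −1 each, and every other side chain (His included, as stated) is uncharged.
Positive (K, R): Lys11, Lys15, Arg24, Lys27 → +4.
Negative (D, E): Asp21, Glu22, Asp32, Glu33 → −4.
The N-terminus (+1) and C-terminus (−1) cancel.
Net charge = (+4) + (−4) = 0.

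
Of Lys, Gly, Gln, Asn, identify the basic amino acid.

K, R, and H are the three residues with basic side chains (ε-amine, guanidinium, and imidazole respectively).
Of the listed options, only Lys belongs to this group.

Lys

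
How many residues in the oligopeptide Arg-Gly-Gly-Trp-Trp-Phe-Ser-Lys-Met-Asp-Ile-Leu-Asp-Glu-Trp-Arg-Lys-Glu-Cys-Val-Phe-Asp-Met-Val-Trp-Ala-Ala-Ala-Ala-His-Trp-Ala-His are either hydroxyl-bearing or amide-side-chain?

Hydroxyl-bearing: S, T, Y. Amide-side-chain: N, Q.
Hydroxyl-bearing residues here: Ser7 (1).
Amide-side-chain residues here: none (0).
The two groups share no amino acid, so total = 1 + 0 = 1.

1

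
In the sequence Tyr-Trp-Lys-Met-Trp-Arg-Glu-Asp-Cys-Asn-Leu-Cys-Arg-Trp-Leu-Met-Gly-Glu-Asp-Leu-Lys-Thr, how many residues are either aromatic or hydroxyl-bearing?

5

Aromatic: F, W, Y. Hydroxyl-bearing: S, T, Y.
Aromatic residues here: Tyr1, Trp2, Trp5, Trp14 (4).
Hydroxyl-bearing residues here: Tyr1, Thr22 (2).
Y is in both groups, so the 1 Y residue must not be double-counted.
Total = 4 + 2 − 1 = 5.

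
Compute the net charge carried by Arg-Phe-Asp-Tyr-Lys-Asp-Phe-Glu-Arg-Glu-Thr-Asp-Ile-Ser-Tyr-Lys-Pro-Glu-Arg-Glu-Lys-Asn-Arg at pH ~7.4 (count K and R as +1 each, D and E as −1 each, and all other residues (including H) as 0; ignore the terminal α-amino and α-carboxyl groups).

0

Positive (K, R): Arg1, Lys5, Arg9, Lys16, Arg19, Lys21, Arg23 → +7.
Negative (D, E): Asp3, Asp6, Glu8, Glu10, Asp12, Glu18, Glu20 → −7.
Net charge = (+7) + (−7) = 0.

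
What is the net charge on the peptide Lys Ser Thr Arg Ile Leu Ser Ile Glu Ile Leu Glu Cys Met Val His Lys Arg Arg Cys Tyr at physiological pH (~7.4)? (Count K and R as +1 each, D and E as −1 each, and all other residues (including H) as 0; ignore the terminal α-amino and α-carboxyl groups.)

Positive (K, R): Lys1, Arg4, Lys17, Arg18, Arg19 → +5.
Negative (D, E): Glu9, Glu12 → −2.
Net charge = (+5) + (−2) = +3.

+3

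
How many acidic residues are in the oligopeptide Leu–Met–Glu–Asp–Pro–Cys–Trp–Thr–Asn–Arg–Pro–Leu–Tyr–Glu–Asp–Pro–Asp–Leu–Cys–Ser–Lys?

5

Aspartate (D) and glutamate (E) have carboxylic-acid side chains and are the acidic amino acids.
Matching residues: Glu3, Asp4, Glu14, Asp15, Asp17.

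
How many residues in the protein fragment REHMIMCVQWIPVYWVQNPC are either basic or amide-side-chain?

Basic: H, K, R. Amide-side-chain: N, Q.
Basic residues here: R1, H3 (2).
Amide-side-chain residues here: Q9, Q17, N18 (3).
The two groups share no amino acid, so total = 2 + 3 = 5.

5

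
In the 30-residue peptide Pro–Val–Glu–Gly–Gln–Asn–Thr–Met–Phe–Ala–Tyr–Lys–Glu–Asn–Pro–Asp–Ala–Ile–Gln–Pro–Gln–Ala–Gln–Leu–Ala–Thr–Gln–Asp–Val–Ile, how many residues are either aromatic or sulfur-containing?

Aromatic: F, W, Y. Sulfur-containing: C, M.
Aromatic residues here: Phe9, Tyr11 (2).
Sulfur-containing residues here: Met8 (1).
The two groups share no amino acid, so total = 2 + 1 = 3.

3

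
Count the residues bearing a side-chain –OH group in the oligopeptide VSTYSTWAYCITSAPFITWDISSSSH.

13

S, T, and Y are the three residues with a side-chain hydroxyl.
Matching residues: S2, T3, Y4, S5, T6, Y9, T12, S13, T18, S22, S23, S24, S25.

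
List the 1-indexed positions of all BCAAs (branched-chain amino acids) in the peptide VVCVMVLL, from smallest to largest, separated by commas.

The BCAAs are Val, Leu, and Ile — aliphatic side chains with a branch point.
Matching residues: V1, V2, V4, V6, L7, L8.

1, 2, 4, 6, 7, 8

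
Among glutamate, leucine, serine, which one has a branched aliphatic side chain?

Valine (V), leucine (L), and isoleucine (I) are the branched-chain amino acids.
Of the listed options, only leucine belongs to this group.

leucine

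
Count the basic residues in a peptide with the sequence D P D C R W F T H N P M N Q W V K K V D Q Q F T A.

Lysine (K), arginine (R), and histidine (H) have basic, nitrogen-containing side chains.
Matching residues: R5, H9, K17, K18.

4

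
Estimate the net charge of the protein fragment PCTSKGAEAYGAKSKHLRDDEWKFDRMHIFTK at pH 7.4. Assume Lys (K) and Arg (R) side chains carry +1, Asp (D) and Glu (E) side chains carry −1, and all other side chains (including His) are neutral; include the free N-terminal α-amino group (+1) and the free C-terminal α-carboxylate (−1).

+2

Positive (K, R): K5, K13, K15, R18, K23, R26, K32 → +7.
Negative (D, E): E8, D19, D20, E21, D25 → −5.
The N-terminus (+1) and C-terminus (−1) cancel.
Net charge = (+7) + (−5) = +2.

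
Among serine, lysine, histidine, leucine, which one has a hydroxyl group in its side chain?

serine

Serine (S), threonine (T), and tyrosine (Y) each carry a hydroxyl group on the side chain.
Of the listed options, only serine belongs to this group.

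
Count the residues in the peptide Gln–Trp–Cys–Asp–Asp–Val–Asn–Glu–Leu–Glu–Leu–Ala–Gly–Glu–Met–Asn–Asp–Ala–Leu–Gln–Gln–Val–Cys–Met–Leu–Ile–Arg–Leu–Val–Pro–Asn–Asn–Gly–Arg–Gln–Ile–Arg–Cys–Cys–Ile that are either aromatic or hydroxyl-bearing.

Aromatic: F, W, Y. Hydroxyl-bearing: S, T, Y.
Aromatic residues here: Trp2 (1).
Hydroxyl-bearing residues here: none (0).
(Y belongs to both groups, but none appear in this sequence.) Total = 1 + 0 = 1.

1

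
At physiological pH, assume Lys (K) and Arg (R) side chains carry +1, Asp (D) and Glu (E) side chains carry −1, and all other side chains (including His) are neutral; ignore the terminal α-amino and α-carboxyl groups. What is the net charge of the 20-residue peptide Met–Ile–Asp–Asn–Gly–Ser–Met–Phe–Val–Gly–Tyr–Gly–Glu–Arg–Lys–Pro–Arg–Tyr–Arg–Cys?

+2

Positive (K, R): Arg14, Lys15, Arg17, Arg19 → +4.
Negative (D, E): Asp3, Glu13 → −2.
Net charge = (+4) + (−2) = +2.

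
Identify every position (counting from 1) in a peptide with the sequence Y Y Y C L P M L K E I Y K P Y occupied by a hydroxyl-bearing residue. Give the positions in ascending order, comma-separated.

Serine (S), threonine (T), and tyrosine (Y) each carry a hydroxyl group on the side chain.
Matching residues: Y1, Y2, Y3, Y12, Y15.

1, 2, 3, 12, 15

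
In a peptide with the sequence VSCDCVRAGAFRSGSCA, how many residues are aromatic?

Phenylalanine (F), tryptophan (W), and tyrosine (Y) have aromatic ring side chains.
Matching residues: F11.

1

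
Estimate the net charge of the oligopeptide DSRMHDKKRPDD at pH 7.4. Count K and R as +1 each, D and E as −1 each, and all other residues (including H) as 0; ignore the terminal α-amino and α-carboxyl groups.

0

Positive (K, R): R3, K7, K8, R9 → +4.
Negative (D, E): D1, D6, D11, D12 → −4.
Net charge = (+4) + (−4) = 0.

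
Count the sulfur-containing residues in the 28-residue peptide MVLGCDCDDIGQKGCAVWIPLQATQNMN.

The sulfur-bearing residues are cysteine (–SH) and methionine (–S–CH₃).
Matching residues: M1, C5, C7, C15, M27.

5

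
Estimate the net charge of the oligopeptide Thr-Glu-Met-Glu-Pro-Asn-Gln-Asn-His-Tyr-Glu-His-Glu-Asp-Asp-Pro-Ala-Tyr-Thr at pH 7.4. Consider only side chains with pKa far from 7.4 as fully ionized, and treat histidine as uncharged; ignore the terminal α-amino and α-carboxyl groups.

-6

Near pH 7.4, K and R contribute +1 each, D and E contribute −1 each, and every other side chain (His included, as stated) is uncharged.
Positive (K, R): none → +0.
Negative (D, E): Glu2, Glu4, Glu11, Glu13, Asp14, Asp15 → −6.
Net charge = (+0) + (−6) = −6.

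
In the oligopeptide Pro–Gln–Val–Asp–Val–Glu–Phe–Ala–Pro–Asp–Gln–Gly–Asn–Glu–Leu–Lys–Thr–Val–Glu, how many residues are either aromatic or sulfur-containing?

Aromatic: F, W, Y. Sulfur-containing: C, M.
Aromatic residues here: Phe7 (1).
Sulfur-containing residues here: none (0).
The two groups share no amino acid, so total = 1 + 0 = 1.

1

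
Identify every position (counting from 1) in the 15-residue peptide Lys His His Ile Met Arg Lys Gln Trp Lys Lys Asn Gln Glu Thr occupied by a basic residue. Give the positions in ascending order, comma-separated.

K, R, and H are the three residues with basic side chains (ε-amine, guanidinium, and imidazole respectively).
Matching residues: Lys1, His2, His3, Arg6, Lys7, Lys10, Lys11.

1, 2, 3, 6, 7, 10, 11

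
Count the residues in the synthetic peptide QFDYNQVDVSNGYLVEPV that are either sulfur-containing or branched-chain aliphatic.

5

Sulfur-containing: C, M. Branched-chain aliphatic: I, L, V.
Sulfur-containing residues here: none (0).
Branched-chain aliphatic residues here: V7, V9, L14, V15, V18 (5).
The two groups share no amino acid, so total = 0 + 5 = 5.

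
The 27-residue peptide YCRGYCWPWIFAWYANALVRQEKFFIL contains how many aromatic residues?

9

Phenylalanine (F), tryptophan (W), and tyrosine (Y) have aromatic ring side chains.
Matching residues: Y1, Y5, W7, W9, F11, W13, Y14, F24, F25.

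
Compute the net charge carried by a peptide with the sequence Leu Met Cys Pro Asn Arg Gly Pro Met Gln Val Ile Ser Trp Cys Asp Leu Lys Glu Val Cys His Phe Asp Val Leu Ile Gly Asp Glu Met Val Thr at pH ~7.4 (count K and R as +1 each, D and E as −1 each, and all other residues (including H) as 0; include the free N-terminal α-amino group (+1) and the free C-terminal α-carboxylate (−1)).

-3

Positive (K, R): Arg6, Lys18 → +2.
Negative (D, E): Asp16, Glu19, Asp24, Asp29, Glu30 → −5.
The N-terminus (+1) and C-terminus (−1) cancel.
Net charge = (+2) + (−5) = −3.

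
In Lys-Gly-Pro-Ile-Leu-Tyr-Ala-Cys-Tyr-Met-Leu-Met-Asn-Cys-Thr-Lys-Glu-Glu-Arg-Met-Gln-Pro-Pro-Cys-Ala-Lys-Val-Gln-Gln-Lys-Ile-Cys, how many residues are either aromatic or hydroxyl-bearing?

3

Aromatic: F, W, Y. Hydroxyl-bearing: S, T, Y.
Aromatic residues here: Tyr6, Tyr9 (2).
Hydroxyl-bearing residues here: Tyr6, Tyr9, Thr15 (3).
Y is in both groups, so the 2 Y residues must not be double-counted.
Total = 2 + 3 − 2 = 3.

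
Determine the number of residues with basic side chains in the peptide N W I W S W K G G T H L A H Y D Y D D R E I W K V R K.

The basic amino acids are Lys (K), Arg (R), and His (H).
Matching residues: K7, H11, H14, R20, K24, R26, K27.

7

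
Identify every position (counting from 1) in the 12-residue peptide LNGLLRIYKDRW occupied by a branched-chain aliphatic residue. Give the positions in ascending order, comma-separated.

Valine (V), leucine (L), and isoleucine (I) are the branched-chain amino acids.
Matching residues: L1, L4, L5, I7.

1, 4, 5, 7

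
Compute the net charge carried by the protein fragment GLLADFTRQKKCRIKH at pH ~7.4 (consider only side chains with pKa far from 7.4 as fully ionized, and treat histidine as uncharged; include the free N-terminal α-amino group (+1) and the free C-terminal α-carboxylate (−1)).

+4

At pH ~7.4 the Lys and Arg side chains are protonated (+1), the Asp and Glu side chains are deprotonated (−1), and with His taken as neutral all other side chains carry no charge.
Positive (K, R): R8, K10, K11, R13, K15 → +5.
Negative (D, E): D5 → −1.
The N-terminus (+1) and C-terminus (−1) cancel.
Net charge = (+5) + (−1) = +4.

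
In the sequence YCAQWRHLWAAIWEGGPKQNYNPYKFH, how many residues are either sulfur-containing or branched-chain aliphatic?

3

Sulfur-containing: C, M. Branched-chain aliphatic: I, L, V.
Sulfur-containing residues here: C2 (1).
Branched-chain aliphatic residues here: L8, I12 (2).
The two groups share no amino acid, so total = 1 + 2 = 3.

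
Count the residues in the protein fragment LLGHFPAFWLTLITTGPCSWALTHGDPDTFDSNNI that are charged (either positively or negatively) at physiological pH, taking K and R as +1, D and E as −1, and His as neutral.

3

Charged side chains at pH ~7.4: K, R (positive); D, E (negative).
Matching residues: D26, D28, D31.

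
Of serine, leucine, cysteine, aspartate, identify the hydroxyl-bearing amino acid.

serine

Serine (S), threonine (T), and tyrosine (Y) each carry a hydroxyl group on the side chain.
Of the listed options, only serine belongs to this group.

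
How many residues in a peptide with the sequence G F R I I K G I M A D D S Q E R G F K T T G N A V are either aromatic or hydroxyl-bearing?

Aromatic: F, W, Y. Hydroxyl-bearing: S, T, Y.
Aromatic residues here: F2, F18 (2).
Hydroxyl-bearing residues here: S13, T20, T21 (3).
(Y belongs to both groups, but none appear in this sequence.) Total = 2 + 3 = 5.

5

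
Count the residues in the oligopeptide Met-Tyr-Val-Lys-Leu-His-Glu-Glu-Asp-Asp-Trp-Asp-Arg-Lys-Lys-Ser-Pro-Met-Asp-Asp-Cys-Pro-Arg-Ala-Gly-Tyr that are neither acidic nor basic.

13

Acidic: D, E. Basic: K, R, H. All other residues are neither.
Matching residues: Met1, Tyr2, Val3, Leu5, Trp11, Ser16, Pro17, Met18, Cys21, Pro22, Ala24, Gly25, Tyr26.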